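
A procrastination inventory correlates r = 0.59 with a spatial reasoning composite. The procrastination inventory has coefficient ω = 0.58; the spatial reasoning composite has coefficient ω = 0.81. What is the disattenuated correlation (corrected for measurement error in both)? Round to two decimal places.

0.86

r_true = r_obs / √(r_xx · r_yy) = 0.59 / √(0.58 × 0.81) = 0.59 / √0.4698 = 0.59 / 0.6854 ≈ 0.86.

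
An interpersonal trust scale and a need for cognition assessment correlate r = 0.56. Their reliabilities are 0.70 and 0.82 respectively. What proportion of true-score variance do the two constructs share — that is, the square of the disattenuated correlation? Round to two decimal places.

0.55

Disattenuated r = 0.56 / √(0.70 × 0.82) = 0.56 / 0.7576 = 0.7392.
Shared true-score variance = 0.7392² = 0.5464 ≈ 0.55.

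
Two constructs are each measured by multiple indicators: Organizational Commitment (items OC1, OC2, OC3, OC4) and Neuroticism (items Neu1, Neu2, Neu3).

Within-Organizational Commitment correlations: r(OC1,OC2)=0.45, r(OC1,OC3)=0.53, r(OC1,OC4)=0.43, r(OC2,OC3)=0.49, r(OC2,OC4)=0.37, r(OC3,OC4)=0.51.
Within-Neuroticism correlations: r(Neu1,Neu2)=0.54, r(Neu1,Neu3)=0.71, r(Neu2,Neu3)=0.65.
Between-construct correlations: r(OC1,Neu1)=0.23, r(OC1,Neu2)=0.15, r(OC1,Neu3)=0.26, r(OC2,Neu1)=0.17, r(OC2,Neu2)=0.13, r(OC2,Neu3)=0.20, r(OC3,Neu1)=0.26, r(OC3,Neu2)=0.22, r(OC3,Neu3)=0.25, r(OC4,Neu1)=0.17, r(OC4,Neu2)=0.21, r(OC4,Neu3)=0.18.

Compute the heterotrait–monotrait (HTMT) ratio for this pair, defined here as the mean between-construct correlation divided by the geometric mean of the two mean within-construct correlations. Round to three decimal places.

Between-construct mean = 2.43/12 = 0.2025.
Mean within-OC = 2.78/6 = 0.4633; mean within-Neu = 1.90/3 = 0.6333.
Geometric mean = √(0.4633 × 0.6333) = 0.5417.
HTMT = 0.2025 / 0.5417 = 0.374.

0.374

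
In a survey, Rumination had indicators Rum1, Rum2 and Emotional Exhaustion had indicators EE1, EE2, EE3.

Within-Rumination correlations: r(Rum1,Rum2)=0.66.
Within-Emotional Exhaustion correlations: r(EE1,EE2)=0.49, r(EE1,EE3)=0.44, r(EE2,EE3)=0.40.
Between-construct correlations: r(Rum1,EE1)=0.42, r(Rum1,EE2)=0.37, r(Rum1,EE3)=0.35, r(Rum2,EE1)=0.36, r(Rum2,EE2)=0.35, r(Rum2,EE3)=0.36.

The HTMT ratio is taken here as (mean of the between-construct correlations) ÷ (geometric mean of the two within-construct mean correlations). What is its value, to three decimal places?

Mean heterotrait r = 2.21/6 = 0.3683.
Mean within-Rum = 0.66/1 = 0.6600; mean within-EE = 1.33/3 = 0.4433.
Geometric mean = √(0.6600 × 0.4433) = 0.5409.
HTMT = 0.3683 / 0.5409 = 0.681.

0.681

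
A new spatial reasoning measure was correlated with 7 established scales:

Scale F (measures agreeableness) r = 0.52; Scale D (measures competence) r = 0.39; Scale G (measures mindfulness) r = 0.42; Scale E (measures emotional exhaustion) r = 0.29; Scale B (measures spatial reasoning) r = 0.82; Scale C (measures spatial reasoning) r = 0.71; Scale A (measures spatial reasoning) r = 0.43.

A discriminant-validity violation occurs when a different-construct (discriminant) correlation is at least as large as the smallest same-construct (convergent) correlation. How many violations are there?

Convergent (same construct = spatial reasoning): Scale B, Scale C, Scale A.
Smallest convergent = 0.43. Discriminant values: 0.52, 0.39, 0.42, 0.29; count ≥ 0.43 → 1.

1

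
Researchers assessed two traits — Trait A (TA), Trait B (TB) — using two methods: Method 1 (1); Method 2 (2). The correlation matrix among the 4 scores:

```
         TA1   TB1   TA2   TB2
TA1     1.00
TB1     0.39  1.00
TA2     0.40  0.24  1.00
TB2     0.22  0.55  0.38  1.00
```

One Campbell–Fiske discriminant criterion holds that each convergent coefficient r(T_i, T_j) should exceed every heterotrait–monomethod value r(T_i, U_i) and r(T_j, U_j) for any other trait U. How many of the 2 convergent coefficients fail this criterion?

0

Each convergent coefficient versus the relevant comparison correlations:
TA (methods 1·2): 0.40 vs {0.39, 0.38} → pass.
TB (methods 1·2): 0.55 vs {0.39, 0.38} → pass.
0 of 2 fail.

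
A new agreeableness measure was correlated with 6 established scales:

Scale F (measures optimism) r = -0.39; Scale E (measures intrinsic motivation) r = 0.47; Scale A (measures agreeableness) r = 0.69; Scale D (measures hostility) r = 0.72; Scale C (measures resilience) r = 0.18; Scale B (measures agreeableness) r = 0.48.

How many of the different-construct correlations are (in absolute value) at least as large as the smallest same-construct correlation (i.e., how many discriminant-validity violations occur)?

Convergent (same construct = agreeableness): Scale A, Scale B.
Smallest convergent = 0.48. Discriminant |r|: 0.39, 0.47, 0.72, 0.18; count ≥ 0.48 → 1.

1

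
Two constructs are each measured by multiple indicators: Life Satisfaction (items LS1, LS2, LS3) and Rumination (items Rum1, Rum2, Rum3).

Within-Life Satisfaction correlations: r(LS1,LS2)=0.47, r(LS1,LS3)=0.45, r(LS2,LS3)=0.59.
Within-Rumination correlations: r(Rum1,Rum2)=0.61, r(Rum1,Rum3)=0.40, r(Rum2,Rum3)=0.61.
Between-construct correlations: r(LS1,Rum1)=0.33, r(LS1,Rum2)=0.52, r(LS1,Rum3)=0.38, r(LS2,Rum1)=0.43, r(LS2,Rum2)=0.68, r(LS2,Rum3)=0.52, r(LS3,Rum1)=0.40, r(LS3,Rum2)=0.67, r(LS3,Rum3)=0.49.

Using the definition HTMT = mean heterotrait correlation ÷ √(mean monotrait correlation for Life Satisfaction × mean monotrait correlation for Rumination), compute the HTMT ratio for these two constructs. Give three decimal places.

0.942

Mean heterotrait r = 4.42/9 = 0.4911.
Mean within-LS = 1.51/3 = 0.5033; mean within-Rum = 1.62/3 = 0.5400.
Geometric mean = √(0.5033 × 0.5400) = 0.5213.
HTMT = 0.4911 / 0.5213 = 0.942.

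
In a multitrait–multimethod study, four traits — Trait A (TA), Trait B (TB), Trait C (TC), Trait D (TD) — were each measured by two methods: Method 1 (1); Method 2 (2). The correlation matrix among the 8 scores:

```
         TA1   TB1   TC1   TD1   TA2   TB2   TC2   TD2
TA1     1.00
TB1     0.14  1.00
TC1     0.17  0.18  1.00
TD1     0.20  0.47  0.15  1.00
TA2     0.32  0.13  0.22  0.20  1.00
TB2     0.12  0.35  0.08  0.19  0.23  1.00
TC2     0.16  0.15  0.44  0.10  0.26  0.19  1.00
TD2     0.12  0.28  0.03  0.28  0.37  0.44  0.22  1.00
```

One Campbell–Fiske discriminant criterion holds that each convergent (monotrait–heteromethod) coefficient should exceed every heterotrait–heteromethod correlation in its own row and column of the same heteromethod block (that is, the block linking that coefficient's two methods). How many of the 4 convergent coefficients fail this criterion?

Checking each validity diagonal entry against its comparison values:
TA (methods 1·2): 0.32 vs {0.12, 0.13, 0.16, 0.22, 0.12, 0.20} → pass.
TB (methods 1·2): 0.35 vs {0.13, 0.12, 0.15, 0.08, 0.28, 0.19} → pass.
TC (methods 1·2): 0.44 vs {0.22, 0.16, 0.08, 0.15, 0.03, 0.10} → pass.
TD (methods 1·2): 0.28 vs {0.20, 0.12, 0.19, 0.28, 0.10, 0.03} → fail.
1 of 4 fail.

1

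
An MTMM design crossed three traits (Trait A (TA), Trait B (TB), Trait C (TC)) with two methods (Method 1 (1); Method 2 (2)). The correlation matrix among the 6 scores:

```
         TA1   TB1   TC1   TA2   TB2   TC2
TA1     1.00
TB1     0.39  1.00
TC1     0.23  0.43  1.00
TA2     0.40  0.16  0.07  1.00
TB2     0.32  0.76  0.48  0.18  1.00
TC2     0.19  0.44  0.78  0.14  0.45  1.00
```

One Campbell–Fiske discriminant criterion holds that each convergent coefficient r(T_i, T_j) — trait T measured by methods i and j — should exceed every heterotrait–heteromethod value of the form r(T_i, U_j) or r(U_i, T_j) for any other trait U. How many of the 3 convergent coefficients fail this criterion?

Convergent coefficients and their comparison sets:
TA (methods 1·2): 0.40 vs {0.32, 0.16, 0.19, 0.07} → pass.
TB (methods 1·2): 0.76 vs {0.16, 0.32, 0.44, 0.48} → pass.
TC (methods 1·2): 0.78 vs {0.07, 0.19, 0.48, 0.44} → pass.
0 of 3 fail.

0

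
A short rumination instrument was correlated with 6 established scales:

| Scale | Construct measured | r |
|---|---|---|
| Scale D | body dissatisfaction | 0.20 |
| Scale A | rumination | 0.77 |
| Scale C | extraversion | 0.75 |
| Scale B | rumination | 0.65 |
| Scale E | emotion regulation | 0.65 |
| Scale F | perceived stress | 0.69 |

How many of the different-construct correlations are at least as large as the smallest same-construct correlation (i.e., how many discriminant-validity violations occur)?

3

Convergent (same construct = rumination): Scale A, Scale B.
Smallest convergent = 0.65. Discriminant values: 0.20, 0.75, 0.65, 0.69; count ≥ 0.65 → 3.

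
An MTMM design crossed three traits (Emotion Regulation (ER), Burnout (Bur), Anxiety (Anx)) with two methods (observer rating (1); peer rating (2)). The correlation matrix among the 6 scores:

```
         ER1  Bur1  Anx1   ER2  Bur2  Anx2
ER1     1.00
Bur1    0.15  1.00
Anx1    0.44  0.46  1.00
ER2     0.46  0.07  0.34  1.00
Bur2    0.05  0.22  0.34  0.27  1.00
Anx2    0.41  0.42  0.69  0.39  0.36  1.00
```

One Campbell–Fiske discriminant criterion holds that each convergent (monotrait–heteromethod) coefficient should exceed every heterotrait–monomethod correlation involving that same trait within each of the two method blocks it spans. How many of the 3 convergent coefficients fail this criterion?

Checking each validity diagonal entry against its comparison values:
ER (methods 1·2): 0.46 vs {0.15, 0.27, 0.44, 0.39} → pass.
Bur (methods 1·2): 0.22 vs {0.15, 0.27, 0.46, 0.36} → fail.
Anx (methods 1·2): 0.69 vs {0.44, 0.39, 0.46, 0.36} → pass.
1 of 3 fail.

1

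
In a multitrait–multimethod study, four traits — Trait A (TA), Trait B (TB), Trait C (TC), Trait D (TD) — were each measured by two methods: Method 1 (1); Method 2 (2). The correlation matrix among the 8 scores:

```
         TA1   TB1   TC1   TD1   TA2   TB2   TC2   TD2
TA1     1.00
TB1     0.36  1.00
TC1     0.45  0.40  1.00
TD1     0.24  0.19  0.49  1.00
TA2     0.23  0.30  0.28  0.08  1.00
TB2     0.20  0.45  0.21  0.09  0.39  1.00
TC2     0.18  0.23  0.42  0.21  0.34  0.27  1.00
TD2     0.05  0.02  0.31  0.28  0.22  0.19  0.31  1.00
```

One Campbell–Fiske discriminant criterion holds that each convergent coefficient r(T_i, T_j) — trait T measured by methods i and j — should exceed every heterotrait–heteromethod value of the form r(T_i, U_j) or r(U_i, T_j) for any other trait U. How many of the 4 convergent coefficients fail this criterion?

Each convergent coefficient versus the relevant comparison correlations:
TA (methods 1·2): 0.23 vs {0.20, 0.30, 0.18, 0.28, 0.05, 0.08} → fail.
TB (methods 1·2): 0.45 vs {0.30, 0.20, 0.23, 0.21, 0.02, 0.09} → pass.
TC (methods 1·2): 0.42 vs {0.28, 0.18, 0.21, 0.23, 0.31, 0.21} → pass.
TD (methods 1·2): 0.28 vs {0.08, 0.05, 0.09, 0.02, 0.21, 0.31} → fail.
2 of 4 fail.

2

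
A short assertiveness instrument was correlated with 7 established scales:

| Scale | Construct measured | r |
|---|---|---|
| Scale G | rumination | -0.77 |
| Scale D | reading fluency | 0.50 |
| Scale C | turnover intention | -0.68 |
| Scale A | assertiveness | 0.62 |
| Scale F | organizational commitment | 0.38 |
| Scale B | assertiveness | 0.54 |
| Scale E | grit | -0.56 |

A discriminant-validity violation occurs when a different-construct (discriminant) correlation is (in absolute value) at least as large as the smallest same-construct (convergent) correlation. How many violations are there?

3

Convergent (same construct = assertiveness): Scale A, Scale B.
Smallest convergent = 0.54. Discriminant |r|: 0.77, 0.50, 0.68, 0.38, 0.56; count ≥ 0.54 → 3.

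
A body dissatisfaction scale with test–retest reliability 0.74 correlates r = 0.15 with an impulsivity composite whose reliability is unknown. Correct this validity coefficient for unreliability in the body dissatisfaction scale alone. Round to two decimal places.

0.17

Single correction: r_c = r_obs / √r_xx = 0.15 / √0.74 = 0.15 / 0.8602 ≈ 0.17.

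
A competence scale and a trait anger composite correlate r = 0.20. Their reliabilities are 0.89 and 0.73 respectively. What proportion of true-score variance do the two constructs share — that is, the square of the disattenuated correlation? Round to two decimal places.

0.06

Disattenuated r = 0.20 / √(0.89 × 0.73) = 0.20 / 0.8060 = 0.2481.
Shared true-score variance = 0.2481² = 0.0616 ≈ 0.06.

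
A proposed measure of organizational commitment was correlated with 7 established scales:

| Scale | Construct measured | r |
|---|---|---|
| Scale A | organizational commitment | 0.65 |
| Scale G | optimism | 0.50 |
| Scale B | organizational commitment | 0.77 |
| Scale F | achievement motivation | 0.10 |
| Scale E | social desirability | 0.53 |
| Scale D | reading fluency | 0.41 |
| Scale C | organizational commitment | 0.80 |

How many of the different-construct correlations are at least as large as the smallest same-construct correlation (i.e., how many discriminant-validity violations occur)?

Convergent (same construct = organizational commitment): Scale A, Scale B, Scale C.
Smallest convergent = 0.65. Discriminant values: 0.50, 0.10, 0.53, 0.41; count ≥ 0.65 → 0.

0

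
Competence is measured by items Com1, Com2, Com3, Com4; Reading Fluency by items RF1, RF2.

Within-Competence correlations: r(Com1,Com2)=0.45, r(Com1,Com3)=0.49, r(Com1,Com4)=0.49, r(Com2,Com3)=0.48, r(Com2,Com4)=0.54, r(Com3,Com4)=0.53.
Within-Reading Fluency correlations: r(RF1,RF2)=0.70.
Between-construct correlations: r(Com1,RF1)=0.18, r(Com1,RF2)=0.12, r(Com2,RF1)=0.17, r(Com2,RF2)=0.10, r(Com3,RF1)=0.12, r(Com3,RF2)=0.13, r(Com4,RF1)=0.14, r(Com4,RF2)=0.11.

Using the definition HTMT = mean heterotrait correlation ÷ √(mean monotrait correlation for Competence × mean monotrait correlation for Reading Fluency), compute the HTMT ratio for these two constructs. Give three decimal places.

Mean heterotrait r = 1.07/8 = 0.1338.
Mean within-Com = 2.98/6 = 0.4967; mean within-RF = 0.70/1 = 0.7000.
Geometric mean = √(0.4967 × 0.7000) = 0.5897.
HTMT = 0.1338 / 0.5897 = 0.227.

0.227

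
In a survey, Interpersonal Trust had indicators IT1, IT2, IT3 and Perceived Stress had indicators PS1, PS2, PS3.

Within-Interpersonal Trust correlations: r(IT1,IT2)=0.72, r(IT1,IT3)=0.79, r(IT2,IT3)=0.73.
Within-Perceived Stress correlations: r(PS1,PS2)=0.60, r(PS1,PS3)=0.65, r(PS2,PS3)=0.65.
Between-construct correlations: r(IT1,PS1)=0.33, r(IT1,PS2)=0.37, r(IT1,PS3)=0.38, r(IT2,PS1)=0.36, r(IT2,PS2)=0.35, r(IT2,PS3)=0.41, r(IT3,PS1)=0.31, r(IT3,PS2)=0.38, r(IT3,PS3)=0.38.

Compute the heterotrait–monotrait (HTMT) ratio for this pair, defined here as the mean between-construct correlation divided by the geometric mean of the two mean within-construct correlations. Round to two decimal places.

Between-construct mean = 3.27/9 = 0.3633.
Mean within-IT = 2.24/3 = 0.7467; mean within-PS = 1.90/3 = 0.6333.
Geometric mean = √(0.7467 × 0.6333) = 0.6877.
HTMT = 0.3633 / 0.6877 = 0.53.

0.53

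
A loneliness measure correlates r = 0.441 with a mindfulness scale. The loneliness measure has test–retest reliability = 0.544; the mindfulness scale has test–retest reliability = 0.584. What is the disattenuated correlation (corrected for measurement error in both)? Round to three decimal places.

r_true = r_obs / √(r_xx · r_yy) = 0.441 / √(0.544 × 0.584) = 0.441 / √0.317696 = 0.441 / 0.5636 ≈ 0.782.

0.782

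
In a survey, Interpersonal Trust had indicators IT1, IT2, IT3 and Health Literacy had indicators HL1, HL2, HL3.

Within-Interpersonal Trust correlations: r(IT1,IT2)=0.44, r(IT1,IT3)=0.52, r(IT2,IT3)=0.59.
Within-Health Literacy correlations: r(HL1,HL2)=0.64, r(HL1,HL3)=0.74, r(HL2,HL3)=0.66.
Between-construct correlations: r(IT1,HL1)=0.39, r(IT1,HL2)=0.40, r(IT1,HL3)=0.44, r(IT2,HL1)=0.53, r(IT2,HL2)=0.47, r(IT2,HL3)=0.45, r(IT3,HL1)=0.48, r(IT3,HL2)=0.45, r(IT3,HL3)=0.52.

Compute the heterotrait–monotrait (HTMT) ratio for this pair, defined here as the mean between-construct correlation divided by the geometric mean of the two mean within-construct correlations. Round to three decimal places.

0.774

Mean between = 4.13/9 = 0.4589.
Mean within-IT = 1.55/3 = 0.5167; mean within-HL = 2.04/3 = 0.6800.
Geometric mean = √(0.5167 × 0.6800) = 0.5928.
HTMT = 0.4589 / 0.5928 = 0.774.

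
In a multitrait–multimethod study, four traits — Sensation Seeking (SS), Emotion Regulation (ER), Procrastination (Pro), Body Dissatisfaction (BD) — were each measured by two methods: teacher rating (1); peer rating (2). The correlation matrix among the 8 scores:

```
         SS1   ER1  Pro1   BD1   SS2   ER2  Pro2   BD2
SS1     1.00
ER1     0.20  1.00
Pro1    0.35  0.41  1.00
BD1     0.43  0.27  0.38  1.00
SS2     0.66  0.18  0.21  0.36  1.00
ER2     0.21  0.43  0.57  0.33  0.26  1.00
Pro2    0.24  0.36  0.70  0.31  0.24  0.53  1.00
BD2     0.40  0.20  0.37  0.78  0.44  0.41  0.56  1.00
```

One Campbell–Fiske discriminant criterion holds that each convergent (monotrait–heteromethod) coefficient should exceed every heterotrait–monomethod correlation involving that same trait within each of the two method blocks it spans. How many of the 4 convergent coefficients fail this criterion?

Convergent coefficients and their comparison sets:
SS (methods 1·2): 0.66 vs {0.20, 0.26, 0.35, 0.24, 0.43, 0.44} → pass.
ER (methods 1·2): 0.43 vs {0.20, 0.26, 0.41, 0.53, 0.27, 0.41} → fail.
Pro (methods 1·2): 0.70 vs {0.35, 0.24, 0.41, 0.53, 0.38, 0.56} → pass.
BD (methods 1·2): 0.78 vs {0.43, 0.44, 0.27, 0.41, 0.38, 0.56} → pass.
1 of 4 fail.

1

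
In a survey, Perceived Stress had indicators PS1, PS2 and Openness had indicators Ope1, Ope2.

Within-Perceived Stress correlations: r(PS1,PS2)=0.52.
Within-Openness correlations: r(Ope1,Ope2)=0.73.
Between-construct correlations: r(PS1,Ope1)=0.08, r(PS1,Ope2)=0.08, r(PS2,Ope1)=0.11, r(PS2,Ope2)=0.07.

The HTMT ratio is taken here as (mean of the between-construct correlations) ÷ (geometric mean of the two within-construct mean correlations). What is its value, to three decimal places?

Mean between = 0.34/4 = 0.0850.
Mean within-PS = 0.52/1 = 0.5200; mean within-Ope = 0.73/1 = 0.7300.
Geometric mean = √(0.5200 × 0.7300) = 0.6161.
HTMT = 0.0850 / 0.6161 = 0.138.

0.138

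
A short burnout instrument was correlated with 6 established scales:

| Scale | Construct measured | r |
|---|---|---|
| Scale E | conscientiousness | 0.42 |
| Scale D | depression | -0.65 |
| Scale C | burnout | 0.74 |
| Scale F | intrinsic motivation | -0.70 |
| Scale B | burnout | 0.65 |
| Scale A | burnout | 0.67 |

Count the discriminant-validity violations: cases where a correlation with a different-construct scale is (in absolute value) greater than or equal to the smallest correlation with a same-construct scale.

Convergent (same construct = burnout): Scale C, Scale B, Scale A.
Smallest convergent = 0.65. Discriminant |r|: 0.42, 0.65, 0.70; count ≥ 0.65 → 2.

2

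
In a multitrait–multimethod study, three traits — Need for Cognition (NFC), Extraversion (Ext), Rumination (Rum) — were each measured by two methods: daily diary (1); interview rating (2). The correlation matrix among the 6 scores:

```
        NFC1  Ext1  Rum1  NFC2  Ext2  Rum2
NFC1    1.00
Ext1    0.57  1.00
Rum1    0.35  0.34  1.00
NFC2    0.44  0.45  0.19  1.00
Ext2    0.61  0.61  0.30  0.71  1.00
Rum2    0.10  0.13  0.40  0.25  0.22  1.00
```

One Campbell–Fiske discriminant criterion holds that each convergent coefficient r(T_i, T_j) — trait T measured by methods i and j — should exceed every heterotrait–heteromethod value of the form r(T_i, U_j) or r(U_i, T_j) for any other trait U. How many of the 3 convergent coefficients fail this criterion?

Checking each validity diagonal entry against its comparison values:
NFC (methods 1·2): 0.44 vs {0.61, 0.45, 0.10, 0.19} → fail.
Ext (methods 1·2): 0.61 vs {0.45, 0.61, 0.13, 0.30} → fail.
Rum (methods 1·2): 0.40 vs {0.19, 0.10, 0.30, 0.13} → pass.
2 of 3 fail.

2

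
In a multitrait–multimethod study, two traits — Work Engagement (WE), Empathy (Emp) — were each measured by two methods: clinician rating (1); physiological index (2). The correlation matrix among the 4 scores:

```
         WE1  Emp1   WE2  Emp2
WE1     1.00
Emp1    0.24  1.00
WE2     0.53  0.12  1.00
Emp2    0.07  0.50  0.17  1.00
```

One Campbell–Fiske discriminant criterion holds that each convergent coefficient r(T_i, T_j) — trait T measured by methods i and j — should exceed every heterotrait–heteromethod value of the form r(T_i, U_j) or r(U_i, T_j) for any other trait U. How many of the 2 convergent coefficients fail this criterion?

0

Convergent coefficients and their comparison sets:
WE (methods 1·2): 0.53 vs {0.07, 0.12} → pass.
Emp (methods 1·2): 0.50 vs {0.12, 0.07} → pass.
0 of 2 fail.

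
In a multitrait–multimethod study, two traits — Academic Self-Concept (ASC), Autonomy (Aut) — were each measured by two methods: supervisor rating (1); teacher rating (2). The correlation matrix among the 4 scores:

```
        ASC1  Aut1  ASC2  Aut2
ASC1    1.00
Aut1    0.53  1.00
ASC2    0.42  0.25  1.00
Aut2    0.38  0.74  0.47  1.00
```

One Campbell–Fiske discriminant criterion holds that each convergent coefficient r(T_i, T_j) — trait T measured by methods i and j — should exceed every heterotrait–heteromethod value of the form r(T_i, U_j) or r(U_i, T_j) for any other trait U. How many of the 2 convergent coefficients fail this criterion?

Each convergent coefficient versus the relevant comparison correlations:
ASC (methods 1·2): 0.42 vs {0.38, 0.25} → pass.
Aut (methods 1·2): 0.74 vs {0.25, 0.38} → pass.
0 of 2 fail.

0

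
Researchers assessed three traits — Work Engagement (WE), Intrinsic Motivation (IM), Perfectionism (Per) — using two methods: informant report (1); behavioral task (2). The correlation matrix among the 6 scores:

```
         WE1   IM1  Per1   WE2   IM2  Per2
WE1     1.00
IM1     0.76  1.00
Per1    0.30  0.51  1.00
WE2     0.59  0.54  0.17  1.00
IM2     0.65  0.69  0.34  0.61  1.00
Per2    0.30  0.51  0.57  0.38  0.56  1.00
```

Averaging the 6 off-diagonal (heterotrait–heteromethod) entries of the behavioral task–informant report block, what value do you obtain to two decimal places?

HTHM values (method 2 × method 1): 0.54, 0.17, 0.65, 0.34, 0.30, 0.51; mean = 2.51/6 = 0.42.

0.42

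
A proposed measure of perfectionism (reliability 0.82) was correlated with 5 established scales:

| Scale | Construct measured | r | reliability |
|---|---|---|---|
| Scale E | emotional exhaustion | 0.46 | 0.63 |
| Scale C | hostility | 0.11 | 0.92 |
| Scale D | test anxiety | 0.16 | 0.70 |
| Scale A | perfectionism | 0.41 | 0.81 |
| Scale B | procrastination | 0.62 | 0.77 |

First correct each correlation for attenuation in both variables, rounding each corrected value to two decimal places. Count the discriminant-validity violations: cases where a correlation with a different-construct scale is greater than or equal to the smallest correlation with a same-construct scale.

2

Disattenuated r (r / √(r_scale · r_new)):
  Scale E (disc): 0.46 / √(0.63·0.82) = 0.64
  Scale C (disc): 0.11 / √(0.92·0.82) = 0.13
  Scale D (disc): 0.16 / √(0.70·0.82) = 0.21
  Scale A (conv): 0.41 / √(0.81·0.82) = 0.50
  Scale B (disc): 0.62 / √(0.77·0.82) = 0.78
Smallest convergent = 0.50. Discriminant values: 0.64, 0.13, 0.21, 0.78; count ≥ 0.50 → 2.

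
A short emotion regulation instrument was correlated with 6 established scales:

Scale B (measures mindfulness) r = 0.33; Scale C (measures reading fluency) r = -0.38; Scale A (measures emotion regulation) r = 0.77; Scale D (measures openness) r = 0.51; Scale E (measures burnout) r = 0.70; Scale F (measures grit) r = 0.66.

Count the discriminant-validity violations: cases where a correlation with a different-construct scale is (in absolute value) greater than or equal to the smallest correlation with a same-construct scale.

Convergent (same construct = emotion regulation): Scale A.
Smallest convergent = 0.77. Discriminant |r|: 0.33, 0.38, 0.51, 0.70, 0.66; count ≥ 0.77 → 0.

0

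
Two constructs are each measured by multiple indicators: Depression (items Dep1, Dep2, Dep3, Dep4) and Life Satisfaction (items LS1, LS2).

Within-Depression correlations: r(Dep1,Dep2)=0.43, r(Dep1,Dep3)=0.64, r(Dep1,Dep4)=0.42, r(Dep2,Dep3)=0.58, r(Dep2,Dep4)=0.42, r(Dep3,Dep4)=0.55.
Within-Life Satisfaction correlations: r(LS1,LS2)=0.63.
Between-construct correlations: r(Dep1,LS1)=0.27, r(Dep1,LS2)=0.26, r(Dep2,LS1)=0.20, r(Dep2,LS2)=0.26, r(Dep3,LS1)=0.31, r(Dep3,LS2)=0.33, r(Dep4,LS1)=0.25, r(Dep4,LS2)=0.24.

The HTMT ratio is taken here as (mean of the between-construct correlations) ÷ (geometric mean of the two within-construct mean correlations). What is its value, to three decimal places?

0.469

Mean heterotrait r = 2.12/8 = 0.2650.
Mean within-Dep = 3.04/6 = 0.5067; mean within-LS = 0.63/1 = 0.6300.
Geometric mean = √(0.5067 × 0.6300) = 0.5650.
HTMT = 0.2650 / 0.5650 = 0.469.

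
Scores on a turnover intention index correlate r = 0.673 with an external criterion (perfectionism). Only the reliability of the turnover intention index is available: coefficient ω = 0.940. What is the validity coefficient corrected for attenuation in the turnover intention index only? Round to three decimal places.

Single correction: r_c = r_obs / √r_xx = 0.673 / √0.940 = 0.673 / 0.9695 ≈ 0.694.

0.694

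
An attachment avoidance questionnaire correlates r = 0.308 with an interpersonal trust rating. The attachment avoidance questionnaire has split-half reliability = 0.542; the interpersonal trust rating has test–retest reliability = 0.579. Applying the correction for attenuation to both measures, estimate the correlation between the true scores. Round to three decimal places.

0.550

r_true = r_obs / √(r_xx · r_yy) = 0.308 / √(0.542 × 0.579) = 0.308 / √0.313818 = 0.308 / 0.5602 ≈ 0.550.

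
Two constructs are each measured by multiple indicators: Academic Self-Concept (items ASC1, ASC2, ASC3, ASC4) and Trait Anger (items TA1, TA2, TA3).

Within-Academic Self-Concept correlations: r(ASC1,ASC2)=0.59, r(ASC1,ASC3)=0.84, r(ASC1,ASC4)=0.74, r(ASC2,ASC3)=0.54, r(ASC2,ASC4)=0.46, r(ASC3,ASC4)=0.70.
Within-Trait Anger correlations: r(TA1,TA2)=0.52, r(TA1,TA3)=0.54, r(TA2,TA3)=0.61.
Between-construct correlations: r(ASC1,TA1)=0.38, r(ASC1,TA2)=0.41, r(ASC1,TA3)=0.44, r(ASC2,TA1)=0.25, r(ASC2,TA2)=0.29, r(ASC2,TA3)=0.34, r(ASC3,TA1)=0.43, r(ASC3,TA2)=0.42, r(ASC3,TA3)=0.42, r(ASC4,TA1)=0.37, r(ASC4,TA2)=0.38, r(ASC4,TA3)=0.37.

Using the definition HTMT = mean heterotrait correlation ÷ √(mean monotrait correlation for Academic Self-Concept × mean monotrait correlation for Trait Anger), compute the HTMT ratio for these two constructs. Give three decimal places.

0.626

Between-construct mean = 4.50/12 = 0.3750.
Mean within-ASC = 3.87/6 = 0.6450; mean within-TA = 1.67/3 = 0.5567.
Geometric mean = √(0.6450 × 0.5567) = 0.5992.
HTMT = 0.3750 / 0.5992 = 0.626.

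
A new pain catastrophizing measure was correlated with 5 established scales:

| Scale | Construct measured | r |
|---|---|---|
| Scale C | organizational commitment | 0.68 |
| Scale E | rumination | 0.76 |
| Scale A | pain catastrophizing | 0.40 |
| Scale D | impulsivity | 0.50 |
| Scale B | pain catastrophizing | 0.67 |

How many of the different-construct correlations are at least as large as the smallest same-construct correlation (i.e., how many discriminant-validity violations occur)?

3

Convergent (same construct = pain catastrophizing): Scale A, Scale B.
Smallest convergent = 0.40. Discriminant values: 0.68, 0.76, 0.50; count ≥ 0.40 → 3.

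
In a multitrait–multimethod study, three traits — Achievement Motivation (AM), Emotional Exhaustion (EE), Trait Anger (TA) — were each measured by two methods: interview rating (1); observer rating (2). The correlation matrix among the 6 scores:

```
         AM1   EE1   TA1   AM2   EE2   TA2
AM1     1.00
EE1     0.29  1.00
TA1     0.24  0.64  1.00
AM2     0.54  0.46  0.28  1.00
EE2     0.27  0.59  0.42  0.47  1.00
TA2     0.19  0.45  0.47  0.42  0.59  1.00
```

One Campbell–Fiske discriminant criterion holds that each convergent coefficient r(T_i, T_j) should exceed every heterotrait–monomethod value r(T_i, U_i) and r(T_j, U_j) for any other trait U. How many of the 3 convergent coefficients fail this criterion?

2

Each convergent coefficient versus the relevant comparison correlations:
AM (methods 1·2): 0.54 vs {0.29, 0.47, 0.24, 0.42} → pass.
EE (methods 1·2): 0.59 vs {0.29, 0.47, 0.64, 0.59} → fail.
TA (methods 1·2): 0.47 vs {0.24, 0.42, 0.64, 0.59} → fail.
2 of 3 fail.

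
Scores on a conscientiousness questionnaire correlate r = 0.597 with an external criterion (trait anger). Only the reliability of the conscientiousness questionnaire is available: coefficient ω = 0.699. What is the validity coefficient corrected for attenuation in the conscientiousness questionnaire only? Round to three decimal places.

0.714

Single correction: r_c = r_obs / √r_xx = 0.597 / √0.699 = 0.597 / 0.8361 ≈ 0.714.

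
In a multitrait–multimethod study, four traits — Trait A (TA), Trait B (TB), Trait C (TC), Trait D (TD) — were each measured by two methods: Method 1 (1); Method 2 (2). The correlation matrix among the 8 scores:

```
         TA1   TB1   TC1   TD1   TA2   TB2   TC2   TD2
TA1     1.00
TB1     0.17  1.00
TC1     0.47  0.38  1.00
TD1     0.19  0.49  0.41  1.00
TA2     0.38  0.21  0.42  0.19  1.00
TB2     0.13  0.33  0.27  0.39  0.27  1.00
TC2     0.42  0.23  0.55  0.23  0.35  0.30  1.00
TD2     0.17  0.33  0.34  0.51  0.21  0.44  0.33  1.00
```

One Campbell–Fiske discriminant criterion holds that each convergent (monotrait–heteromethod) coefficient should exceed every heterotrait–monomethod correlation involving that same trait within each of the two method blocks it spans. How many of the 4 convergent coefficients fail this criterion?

Checking each validity diagonal entry against its comparison values:
TA (methods 1·2): 0.38 vs {0.17, 0.27, 0.47, 0.35, 0.19, 0.21} → fail.
TB (methods 1·2): 0.33 vs {0.17, 0.27, 0.38, 0.30, 0.49, 0.44} → fail.
TC (methods 1·2): 0.55 vs {0.47, 0.35, 0.38, 0.30, 0.41, 0.33} → pass.
TD (methods 1·2): 0.51 vs {0.19, 0.21, 0.49, 0.44, 0.41, 0.33} → pass.
2 of 4 fail.

2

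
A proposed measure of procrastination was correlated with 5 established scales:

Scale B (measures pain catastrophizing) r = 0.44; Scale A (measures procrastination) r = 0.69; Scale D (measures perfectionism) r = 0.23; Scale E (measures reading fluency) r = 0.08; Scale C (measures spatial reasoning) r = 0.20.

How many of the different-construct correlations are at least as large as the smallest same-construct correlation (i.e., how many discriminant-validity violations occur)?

Convergent (same construct = procrastination): Scale A.
Smallest convergent = 0.69. Discriminant values: 0.44, 0.23, 0.08, 0.20; count ≥ 0.69 → 0.

0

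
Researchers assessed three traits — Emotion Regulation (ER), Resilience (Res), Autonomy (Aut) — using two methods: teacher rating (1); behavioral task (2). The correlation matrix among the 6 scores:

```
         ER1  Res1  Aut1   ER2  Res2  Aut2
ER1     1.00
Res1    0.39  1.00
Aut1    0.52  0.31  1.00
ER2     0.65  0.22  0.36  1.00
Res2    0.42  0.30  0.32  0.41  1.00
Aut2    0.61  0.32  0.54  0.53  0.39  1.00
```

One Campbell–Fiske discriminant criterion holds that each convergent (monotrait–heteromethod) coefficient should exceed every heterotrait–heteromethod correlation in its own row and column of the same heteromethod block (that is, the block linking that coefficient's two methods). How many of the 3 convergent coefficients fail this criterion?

Convergent coefficients and their comparison sets:
ER (methods 1·2): 0.65 vs {0.42, 0.22, 0.61, 0.36} → pass.
Res (methods 1·2): 0.30 vs {0.22, 0.42, 0.32, 0.32} → fail.
Aut (methods 1·2): 0.54 vs {0.36, 0.61, 0.32, 0.32} → fail.
2 of 3 fail.

2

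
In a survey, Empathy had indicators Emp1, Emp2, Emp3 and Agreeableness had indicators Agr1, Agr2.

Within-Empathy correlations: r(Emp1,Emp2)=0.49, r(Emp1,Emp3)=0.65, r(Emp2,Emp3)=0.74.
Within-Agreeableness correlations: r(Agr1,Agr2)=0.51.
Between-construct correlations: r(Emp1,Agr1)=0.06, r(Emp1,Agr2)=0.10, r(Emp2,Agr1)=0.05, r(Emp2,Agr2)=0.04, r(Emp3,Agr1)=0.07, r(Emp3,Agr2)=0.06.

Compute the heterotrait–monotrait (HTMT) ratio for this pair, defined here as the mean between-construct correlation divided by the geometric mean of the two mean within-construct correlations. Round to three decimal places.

Mean heterotrait r = 0.38/6 = 0.0633.
Mean within-Emp = 1.88/3 = 0.6267; mean within-Agr = 0.51/1 = 0.5100.
Geometric mean = √(0.6267 × 0.5100) = 0.5653.
HTMT = 0.0633 / 0.5653 = 0.112.

0.112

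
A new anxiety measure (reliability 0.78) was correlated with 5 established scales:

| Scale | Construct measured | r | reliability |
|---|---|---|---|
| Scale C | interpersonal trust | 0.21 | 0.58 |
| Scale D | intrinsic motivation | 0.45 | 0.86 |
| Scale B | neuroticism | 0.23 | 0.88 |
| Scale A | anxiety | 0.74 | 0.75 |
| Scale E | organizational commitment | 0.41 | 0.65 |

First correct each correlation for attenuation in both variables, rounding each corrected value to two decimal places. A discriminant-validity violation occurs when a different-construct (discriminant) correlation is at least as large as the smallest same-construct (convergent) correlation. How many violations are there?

Disattenuated r (r / √(r_scale · r_new)):
  Scale C (disc): 0.21 / √(0.58·0.78) = 0.31
  Scale D (disc): 0.45 / √(0.86·0.78) = 0.55
  Scale B (disc): 0.23 / √(0.88·0.78) = 0.28
  Scale A (conv): 0.74 / √(0.75·0.78) = 0.97
  Scale E (disc): 0.41 / √(0.65·0.78) = 0.58
Smallest convergent = 0.97. Discriminant values: 0.31, 0.55, 0.28, 0.58; count ≥ 0.97 → 0.

0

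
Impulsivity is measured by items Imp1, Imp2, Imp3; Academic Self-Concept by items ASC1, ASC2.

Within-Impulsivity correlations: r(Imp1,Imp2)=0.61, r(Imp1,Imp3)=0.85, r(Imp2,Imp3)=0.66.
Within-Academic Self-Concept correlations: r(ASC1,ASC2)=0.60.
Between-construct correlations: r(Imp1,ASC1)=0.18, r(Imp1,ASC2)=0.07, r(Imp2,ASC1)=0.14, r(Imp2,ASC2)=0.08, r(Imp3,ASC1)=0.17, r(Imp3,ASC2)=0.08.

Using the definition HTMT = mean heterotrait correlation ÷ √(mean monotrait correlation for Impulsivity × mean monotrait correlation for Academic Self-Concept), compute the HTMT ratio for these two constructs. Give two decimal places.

Mean heterotrait r = 0.72/6 = 0.1200.
Mean within-Imp = 2.12/3 = 0.7067; mean within-ASC = 0.60/1 = 0.6000.
Geometric mean = √(0.7067 × 0.6000) = 0.6512.
HTMT = 0.1200 / 0.6512 = 0.18.

0.18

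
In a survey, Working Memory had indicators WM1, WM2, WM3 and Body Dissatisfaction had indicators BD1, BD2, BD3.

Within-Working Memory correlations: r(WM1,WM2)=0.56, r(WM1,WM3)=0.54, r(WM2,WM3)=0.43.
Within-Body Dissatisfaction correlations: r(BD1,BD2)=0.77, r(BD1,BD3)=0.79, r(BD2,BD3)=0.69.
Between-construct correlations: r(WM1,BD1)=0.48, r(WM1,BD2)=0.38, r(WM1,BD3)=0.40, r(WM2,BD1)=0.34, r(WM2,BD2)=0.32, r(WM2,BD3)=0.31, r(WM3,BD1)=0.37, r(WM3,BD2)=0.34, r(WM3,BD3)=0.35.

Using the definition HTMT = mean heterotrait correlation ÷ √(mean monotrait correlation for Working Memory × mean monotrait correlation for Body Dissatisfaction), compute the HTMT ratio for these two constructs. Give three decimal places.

0.591

Between-construct mean = 3.29/9 = 0.3656.
Mean within-WM = 1.53/3 = 0.5100; mean within-BD = 2.25/3 = 0.7500.
Geometric mean = √(0.5100 × 0.7500) = 0.6185.
HTMT = 0.3656 / 0.6185 = 0.591.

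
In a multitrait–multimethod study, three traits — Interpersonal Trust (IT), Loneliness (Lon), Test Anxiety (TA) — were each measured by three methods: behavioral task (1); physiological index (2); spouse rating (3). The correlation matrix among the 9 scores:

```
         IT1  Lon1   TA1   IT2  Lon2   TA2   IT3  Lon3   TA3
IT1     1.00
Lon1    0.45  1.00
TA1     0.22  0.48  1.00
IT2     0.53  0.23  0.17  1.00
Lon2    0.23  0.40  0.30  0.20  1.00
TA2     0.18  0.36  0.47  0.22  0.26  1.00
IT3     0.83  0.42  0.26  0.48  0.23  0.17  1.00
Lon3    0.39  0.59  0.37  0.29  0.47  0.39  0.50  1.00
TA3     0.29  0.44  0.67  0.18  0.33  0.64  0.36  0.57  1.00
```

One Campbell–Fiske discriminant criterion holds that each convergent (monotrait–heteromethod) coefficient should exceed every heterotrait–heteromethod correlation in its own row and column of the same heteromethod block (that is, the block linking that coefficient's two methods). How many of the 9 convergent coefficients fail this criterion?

0

Each convergent coefficient versus the relevant comparison correlations:
IT (methods 1·2): 0.53 vs {0.23, 0.23, 0.18, 0.17} → pass.
IT (methods 1·3): 0.83 vs {0.39, 0.42, 0.29, 0.26} → pass.
IT (methods 2·3): 0.48 vs {0.29, 0.23, 0.18, 0.17} → pass.
Lon (methods 1·2): 0.40 vs {0.23, 0.23, 0.36, 0.30} → pass.
Lon (methods 1·3): 0.59 vs {0.42, 0.39, 0.44, 0.37} → pass.
Lon (methods 2·3): 0.47 vs {0.23, 0.29, 0.33, 0.39} → pass.
TA (methods 1·2): 0.47 vs {0.17, 0.18, 0.30, 0.36} → pass.
TA (methods 1·3): 0.67 vs {0.26, 0.29, 0.37, 0.44} → pass.
TA (methods 2·3): 0.64 vs {0.17, 0.18, 0.39, 0.33} → pass.
0 of 9 fail.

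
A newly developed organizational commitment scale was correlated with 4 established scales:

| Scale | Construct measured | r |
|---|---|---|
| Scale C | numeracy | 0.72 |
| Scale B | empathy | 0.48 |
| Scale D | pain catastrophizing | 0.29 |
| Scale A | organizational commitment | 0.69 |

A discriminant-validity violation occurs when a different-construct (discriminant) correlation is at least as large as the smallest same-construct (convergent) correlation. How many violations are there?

Convergent (same construct = organizational commitment): Scale A.
Smallest convergent = 0.69. Discriminant values: 0.72, 0.48, 0.29; count ≥ 0.69 → 1.

1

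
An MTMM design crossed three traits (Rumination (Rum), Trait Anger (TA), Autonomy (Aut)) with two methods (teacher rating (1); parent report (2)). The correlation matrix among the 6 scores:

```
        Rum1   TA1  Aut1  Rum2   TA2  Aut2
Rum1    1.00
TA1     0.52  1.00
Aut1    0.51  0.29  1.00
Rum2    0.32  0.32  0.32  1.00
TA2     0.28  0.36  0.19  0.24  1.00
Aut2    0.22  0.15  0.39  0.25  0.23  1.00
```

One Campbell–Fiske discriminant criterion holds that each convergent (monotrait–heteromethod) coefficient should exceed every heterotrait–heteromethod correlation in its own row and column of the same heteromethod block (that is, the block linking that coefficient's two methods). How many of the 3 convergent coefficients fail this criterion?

1

Each convergent coefficient versus the relevant comparison correlations:
Rum (methods 1·2): 0.32 vs {0.28, 0.32, 0.22, 0.32} → fail.
TA (methods 1·2): 0.36 vs {0.32, 0.28, 0.15, 0.19} → pass.
Aut (methods 1·2): 0.39 vs {0.32, 0.22, 0.19, 0.15} → pass.
1 of 3 fail.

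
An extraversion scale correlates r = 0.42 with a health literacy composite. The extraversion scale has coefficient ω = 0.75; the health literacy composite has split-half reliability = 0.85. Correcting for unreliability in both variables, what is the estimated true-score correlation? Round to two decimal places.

r_true = r_obs / √(r_xx · r_yy) = 0.42 / √(0.75 × 0.85) = 0.42 / √0.6375 = 0.42 / 0.7984 ≈ 0.53.

0.53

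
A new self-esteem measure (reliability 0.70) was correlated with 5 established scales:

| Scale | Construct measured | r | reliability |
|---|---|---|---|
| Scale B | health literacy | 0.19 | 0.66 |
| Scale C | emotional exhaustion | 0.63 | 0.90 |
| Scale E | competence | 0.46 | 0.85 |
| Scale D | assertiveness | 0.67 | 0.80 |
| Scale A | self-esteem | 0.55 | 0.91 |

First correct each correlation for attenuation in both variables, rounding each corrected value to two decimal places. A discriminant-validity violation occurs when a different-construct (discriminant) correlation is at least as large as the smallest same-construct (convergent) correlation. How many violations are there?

2

Disattenuated r (r / √(r_scale · r_new)):
  Scale B (disc): 0.19 / √(0.66·0.70) = 0.28
  Scale C (disc): 0.63 / √(0.90·0.70) = 0.79
  Scale E (disc): 0.46 / √(0.85·0.70) = 0.60
  Scale D (disc): 0.67 / √(0.80·0.70) = 0.90
  Scale A (conv): 0.55 / √(0.91·0.70) = 0.69
Smallest convergent = 0.69. Discriminant values: 0.28, 0.79, 0.60, 0.90; count ≥ 0.69 → 2.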